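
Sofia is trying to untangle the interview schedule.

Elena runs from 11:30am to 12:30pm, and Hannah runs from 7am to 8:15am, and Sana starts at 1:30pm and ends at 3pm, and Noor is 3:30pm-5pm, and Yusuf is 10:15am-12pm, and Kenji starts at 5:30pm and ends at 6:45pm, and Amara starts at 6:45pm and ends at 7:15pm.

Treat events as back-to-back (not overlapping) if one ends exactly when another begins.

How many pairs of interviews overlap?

Sorted by start: Hannah, Yusuf, Elena, Sana, Noor, Kenji, Amara.
Yusuf starts after Hannah ends; Hannah is clear from here.
Elena starts before Yusuf ends → Yusuf and Elena overlap.
Sana starts after Yusuf ends; Yusuf is clear from here.
Sana starts after Elena ends; Elena is clear from here.
Noor starts after Sana ends; Sana is clear from here.
Kenji starts after Noor ends; Noor is clear from here.
Amara starts exactly when Kenji ends (back-to-back, no overlap).
Overlapping pairs: Elena & Yusuf — 1 in total.

1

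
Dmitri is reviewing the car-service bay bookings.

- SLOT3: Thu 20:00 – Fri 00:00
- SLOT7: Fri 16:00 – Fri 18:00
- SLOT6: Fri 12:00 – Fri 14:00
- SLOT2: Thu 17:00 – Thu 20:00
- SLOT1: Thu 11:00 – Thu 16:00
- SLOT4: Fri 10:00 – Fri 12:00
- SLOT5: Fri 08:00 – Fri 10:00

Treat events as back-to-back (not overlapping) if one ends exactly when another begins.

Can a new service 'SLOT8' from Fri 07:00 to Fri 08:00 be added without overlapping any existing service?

Yes — the slot is free

SLOT1: ends Thu 16:00 at or before SLOT8 starts Fri 07:00 → clear.
SLOT2: ends Thu 20:00 at or before SLOT8 starts Fri 07:00 → clear.
SLOT3: ends Fri 00:00 at or before SLOT8 starts Fri 07:00 → clear.
SLOT5: starts Fri 08:00 at or after SLOT8 ends Fri 08:00 → clear.
SLOT4: starts Fri 10:00 at or after SLOT8 ends Fri 08:00 → clear.
SLOT6: starts Fri 12:00 at or after SLOT8 ends Fri 08:00 → clear.
SLOT7: starts Fri 16:00 at or after SLOT8 ends Fri 08:00 → clear.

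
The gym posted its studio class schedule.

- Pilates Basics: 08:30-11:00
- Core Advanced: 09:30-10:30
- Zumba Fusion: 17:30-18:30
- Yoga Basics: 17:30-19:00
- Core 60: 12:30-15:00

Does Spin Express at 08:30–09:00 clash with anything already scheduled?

Yes — it overlaps Pilates Basics

Pilates Basics: starts 08:30 before Spin Express ends 09:00, and ends 11:00 after Spin Express starts 08:30 → overlap.
Core Advanced: starts 09:30 at or after Spin Express ends 09:00 → clear.
Core 60: starts 12:30 at or after Spin Express ends 09:00 → clear.
Zumba Fusion: starts 17:30 at or after Spin Express ends 09:00 → clear.
Yoga Basics: starts 17:30 at or after Spin Express ends 09:00 → clear.
Spin Express overlaps Pilates Basics.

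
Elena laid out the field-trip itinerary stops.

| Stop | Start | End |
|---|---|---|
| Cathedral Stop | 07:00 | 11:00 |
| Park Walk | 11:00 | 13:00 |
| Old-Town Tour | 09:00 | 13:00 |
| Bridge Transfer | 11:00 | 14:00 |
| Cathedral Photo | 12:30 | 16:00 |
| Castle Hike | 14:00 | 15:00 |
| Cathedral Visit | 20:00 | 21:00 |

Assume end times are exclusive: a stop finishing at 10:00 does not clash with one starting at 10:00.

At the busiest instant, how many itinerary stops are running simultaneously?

Walk through starts and ends in time order (an end at T is processed before a start at T):
07:00 start Cathedral Stop → 1
09:00 start Old-Town Tour → 2
11:00 end Cathedral Stop → 1
11:00 start Bridge Transfer → 2
11:00 start Park Walk → 3
12:30 start Cathedral Photo → 4
13:00 end Old-Town Tour → 3
13:00 end Park Walk → 2
14:00 end Bridge Transfer → 1
14:00 start Castle Hike → 2
15:00 end Castle Hike → 1
16:00 end Cathedral Photo → 0
20:00 start Cathedral Visit → 1
21:00 end Cathedral Visit → 0
Peak is 4, at 12:30 (Bridge Transfer, Cathedral Photo, Old-Town Tour, Park Walk).

4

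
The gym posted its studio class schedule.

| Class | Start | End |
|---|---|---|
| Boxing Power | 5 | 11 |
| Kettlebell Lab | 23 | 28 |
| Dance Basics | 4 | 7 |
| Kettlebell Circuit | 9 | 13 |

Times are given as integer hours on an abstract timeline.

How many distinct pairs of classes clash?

2

Check each pair: they overlap iff neither finishes before the other starts.
Sorted by start: Dance Basics, Boxing Power, Kettlebell Circuit, Kettlebell Lab.
Boxing Power starts before Dance Basics ends → Dance Basics and Boxing Power overlap.
Kettlebell Circuit starts after Dance Basics ends — done with Dance Basics.
Kettlebell Circuit starts before Boxing Power ends → Boxing Power and Kettlebell Circuit overlap.
Kettlebell Lab starts after Boxing Power ends.
Kettlebell Lab starts after Kettlebell Circuit ends.
Overlapping pairs: Boxing Power & Dance Basics, Boxing Power & Kettlebell Circuit — 2 in total.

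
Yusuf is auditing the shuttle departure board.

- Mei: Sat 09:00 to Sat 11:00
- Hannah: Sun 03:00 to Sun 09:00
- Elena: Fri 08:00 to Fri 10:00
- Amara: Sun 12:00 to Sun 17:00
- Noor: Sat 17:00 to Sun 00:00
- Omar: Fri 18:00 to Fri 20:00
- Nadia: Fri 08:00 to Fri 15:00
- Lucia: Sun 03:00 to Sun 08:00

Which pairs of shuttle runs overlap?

Elena & Nadia, Hannah & Lucia

Sorted by start: Nadia, Elena, Omar, Mei, Noor, Lucia, Hannah, Amara.
Elena starts before Nadia ends → Nadia and Elena overlap.
Omar starts after Nadia ends — done with Nadia.
Omar starts after Elena ends — done with Elena.
Mei starts after Omar ends — done with Omar.
Noor starts after Mei ends — done with Mei.
Lucia starts after Noor ends — done with Noor.
Hannah starts before Lucia ends → Lucia and Hannah overlap.
Amara starts after Lucia ends.
Amara starts after Hannah ends.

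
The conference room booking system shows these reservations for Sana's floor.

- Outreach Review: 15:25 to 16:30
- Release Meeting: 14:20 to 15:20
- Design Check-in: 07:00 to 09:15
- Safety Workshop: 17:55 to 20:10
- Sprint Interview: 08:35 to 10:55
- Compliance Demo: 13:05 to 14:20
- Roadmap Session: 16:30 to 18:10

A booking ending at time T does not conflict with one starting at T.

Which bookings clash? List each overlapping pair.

Sorted by start: Design Check-in, Sprint Interview, Compliance Demo, Release Meeting, Outreach Review, Roadmap Session, Safety Workshop.
Sprint Interview starts before Design Check-in ends → Design Check-in and Sprint Interview overlap.
Compliance Demo starts after Design Check-in ends, so nothing later overlaps Design Check-in either.
Compliance Demo starts after Sprint Interview ends, so nothing later overlaps Sprint Interview either.
Release Meeting starts exactly when Compliance Demo ends (back-to-back, no overlap), so nothing later overlaps Compliance Demo either.
Outreach Review starts after Release Meeting ends, so nothing later overlaps Release Meeting either.
Roadmap Session starts exactly when Outreach Review ends (back-to-back, no overlap), so nothing later overlaps Outreach Review either.
Safety Workshop starts before Roadmap Session ends → Roadmap Session and Safety Workshop overlap.

Design Check-in & Sprint Interview, Roadmap Session & Safety Workshop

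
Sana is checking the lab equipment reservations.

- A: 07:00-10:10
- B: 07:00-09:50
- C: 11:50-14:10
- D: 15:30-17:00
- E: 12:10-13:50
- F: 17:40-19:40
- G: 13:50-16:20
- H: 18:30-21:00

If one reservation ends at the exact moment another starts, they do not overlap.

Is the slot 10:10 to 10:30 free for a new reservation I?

A: ends 10:10 at or before I starts 10:10 → clear.
B: ends 09:50 at or before I starts 10:10 → clear.
C: starts 11:50 at or after I ends 10:30 → clear.
E: starts 12:10 at or after I ends 10:30 → clear.
G: starts 13:50 at or after I ends 10:30 → clear.
D: starts 15:30 at or after I ends 10:30 → clear.
F: starts 17:40 at or after I ends 10:30 → clear.
H: starts 18:30 at or after I ends 10:30 → clear.

Yes — the slot is free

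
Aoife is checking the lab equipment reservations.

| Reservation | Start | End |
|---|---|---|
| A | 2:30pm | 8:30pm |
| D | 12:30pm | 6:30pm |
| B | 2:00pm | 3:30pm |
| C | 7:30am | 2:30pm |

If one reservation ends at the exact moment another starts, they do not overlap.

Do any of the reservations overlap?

Yes

Sorted by start: C, D, B, A.
D starts before C ends → C and D overlap.
That's a conflict, so the schedule is not conflict-free.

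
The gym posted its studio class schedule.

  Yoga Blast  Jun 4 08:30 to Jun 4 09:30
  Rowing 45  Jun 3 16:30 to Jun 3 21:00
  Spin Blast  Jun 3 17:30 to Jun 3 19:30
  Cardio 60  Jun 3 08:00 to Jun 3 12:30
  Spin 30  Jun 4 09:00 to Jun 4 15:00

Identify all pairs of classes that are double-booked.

Rowing 45 & Spin Blast, Spin 30 & Yoga Blast

Sorted by start: Cardio 60, Rowing 45, Spin Blast, Yoga Blast, Spin 30.
Rowing 45 starts after Cardio 60 ends — done with Cardio 60.
Spin Blast starts before Rowing 45 ends → Rowing 45 and Spin Blast overlap.
Yoga Blast starts after Rowing 45 ends — done with Rowing 45.
Yoga Blast starts after Spin Blast ends — done with Spin Blast.
Spin 30 starts before Yoga Blast ends → Yoga Blast and Spin 30 overlap.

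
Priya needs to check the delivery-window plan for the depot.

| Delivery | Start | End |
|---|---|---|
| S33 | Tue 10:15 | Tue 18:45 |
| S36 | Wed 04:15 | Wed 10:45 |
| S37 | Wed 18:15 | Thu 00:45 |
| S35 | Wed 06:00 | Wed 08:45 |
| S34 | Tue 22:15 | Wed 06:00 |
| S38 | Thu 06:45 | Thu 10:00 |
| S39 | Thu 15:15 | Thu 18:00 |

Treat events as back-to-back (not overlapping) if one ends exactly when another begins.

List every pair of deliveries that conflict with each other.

S34 & S36, S35 & S36

Sorted by start: S33, S34, S36, S35, S37, S38, S39.
S34 starts after S33 ends — done with S33.
S36 starts before S34 ends → S34 and S36 overlap.
S35 starts exactly when S34 ends (back-to-back, no overlap) — done with S34.
S35 starts before S36 ends → S36 and S35 overlap.
S37 starts after S36 ends — done with S36.
S37 starts after S35 ends — done with S35.
S38 starts after S37 ends — done with S37.
S39 starts after S38 ends.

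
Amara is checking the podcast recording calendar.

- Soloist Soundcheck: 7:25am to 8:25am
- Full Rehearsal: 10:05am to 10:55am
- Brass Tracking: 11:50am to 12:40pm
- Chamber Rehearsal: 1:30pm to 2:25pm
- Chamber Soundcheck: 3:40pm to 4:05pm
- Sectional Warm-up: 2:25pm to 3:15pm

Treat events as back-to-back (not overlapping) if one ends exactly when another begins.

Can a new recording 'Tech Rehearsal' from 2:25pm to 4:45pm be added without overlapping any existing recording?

No — it overlaps Chamber Soundcheck, Sectional Warm-up

Soloist Soundcheck: ends 8:25am at or before Tech Rehearsal starts 2:25pm → clear.
Full Rehearsal: ends 10:55am at or before Tech Rehearsal starts 2:25pm → clear.
Brass Tracking: ends 12:40pm at or before Tech Rehearsal starts 2:25pm → clear.
Chamber Rehearsal: ends 2:25pm at or before Tech Rehearsal starts 2:25pm → clear.
Sectional Warm-up: starts 2:25pm before Tech Rehearsal ends 4:45pm, and ends 3:15pm after Tech Rehearsal starts 2:25pm → overlap.
Chamber Soundcheck: starts 3:40pm before Tech Rehearsal ends 4:45pm, and ends 4:05pm after Tech Rehearsal starts 2:25pm → overlap.
Tech Rehearsal overlaps Chamber Soundcheck, Sectional Warm-up.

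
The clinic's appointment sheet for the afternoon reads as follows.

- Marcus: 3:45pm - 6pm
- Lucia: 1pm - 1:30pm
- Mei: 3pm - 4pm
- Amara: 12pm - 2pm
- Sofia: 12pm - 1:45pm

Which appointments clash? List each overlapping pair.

Amara & Lucia, Amara & Sofia, Lucia & Sofia, Marcus & Mei

Sorted by start: Sofia, Amara, Lucia, Mei, Marcus.
Amara starts before Sofia ends → Sofia and Amara overlap.
Lucia starts before Sofia ends → Sofia and Lucia overlap.
Mei starts after Sofia ends, so nothing later overlaps Sofia either.
Lucia starts before Amara ends → Amara and Lucia overlap.
Mei starts after Amara ends, so nothing later overlaps Amara either.
Mei starts after Lucia ends, so nothing later overlaps Lucia either.
Marcus starts before Mei ends → Mei and Marcus overlap.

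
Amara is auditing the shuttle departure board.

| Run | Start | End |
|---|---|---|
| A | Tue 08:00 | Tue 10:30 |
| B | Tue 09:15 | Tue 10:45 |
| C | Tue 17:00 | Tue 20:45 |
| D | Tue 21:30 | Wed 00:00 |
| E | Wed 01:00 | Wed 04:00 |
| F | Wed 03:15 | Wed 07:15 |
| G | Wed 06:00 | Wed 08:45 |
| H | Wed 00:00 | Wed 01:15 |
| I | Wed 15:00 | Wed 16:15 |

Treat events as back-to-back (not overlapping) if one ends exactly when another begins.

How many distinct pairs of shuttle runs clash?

4

Sorted by start: A, B, C, D, H, E, F, G, I.
B starts before A ends → A and B overlap.
C starts after A ends; A is clear from here.
C starts after B ends; B is clear from here.
D starts after C ends; C is clear from here.
H starts exactly when D ends (back-to-back, no overlap); D is clear from here.
E starts before H ends → H and E overlap.
F starts after H ends; H is clear from here.
F starts before E ends → E and F overlap.
G starts after E ends; E is clear from here.
G starts before F ends → F and G overlap.
I starts after F ends.
I starts after G ends.
Overlapping pairs: A & B, E & F, E & H, F & G — 4 in total.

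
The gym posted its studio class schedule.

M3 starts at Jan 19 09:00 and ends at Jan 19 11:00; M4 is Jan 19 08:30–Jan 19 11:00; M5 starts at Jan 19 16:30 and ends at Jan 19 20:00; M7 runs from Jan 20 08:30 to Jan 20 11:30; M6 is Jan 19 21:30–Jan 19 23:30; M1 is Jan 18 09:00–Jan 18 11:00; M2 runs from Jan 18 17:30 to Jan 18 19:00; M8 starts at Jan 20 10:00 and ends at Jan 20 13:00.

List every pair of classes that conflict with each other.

Sorted by start: M1, M2, M4, M3, M5, M6, M7, M8.
M2 starts after M1 ends, so nothing later overlaps M1 either.
M4 starts after M2 ends, so nothing later overlaps M2 either.
M3 starts before M4 ends → M4 and M3 overlap.
M5 starts after M4 ends, so nothing later overlaps M4 either.
M5 starts after M3 ends, so nothing later overlaps M3 either.
M6 starts after M5 ends, so nothing later overlaps M5 either.
M7 starts after M6 ends, so nothing later overlaps M6 either.
M8 starts before M7 ends → M7 and M8 overlap.

M3 & M4, M7 & M8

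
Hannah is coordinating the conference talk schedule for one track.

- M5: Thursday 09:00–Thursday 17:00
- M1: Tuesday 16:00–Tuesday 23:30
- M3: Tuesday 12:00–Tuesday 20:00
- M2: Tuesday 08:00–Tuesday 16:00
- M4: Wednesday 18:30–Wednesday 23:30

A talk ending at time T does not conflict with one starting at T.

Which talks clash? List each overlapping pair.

M1 & M3, M2 & M3

Sorted by start: M2, M3, M1, M4, M5.
M3 starts before M2 ends → M2 and M3 overlap.
M1 starts exactly when M2 ends (back-to-back, no overlap), so nothing later overlaps M2 either.
M1 starts before M3 ends → M3 and M1 overlap.
M4 starts after M3 ends, so nothing later overlaps M3 either.
M4 starts after M1 ends, so nothing later overlaps M1 either.
M5 starts after M4 ends.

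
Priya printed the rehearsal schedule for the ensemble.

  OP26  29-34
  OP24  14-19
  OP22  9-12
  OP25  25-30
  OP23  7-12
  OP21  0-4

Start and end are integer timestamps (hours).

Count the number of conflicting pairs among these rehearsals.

Check each pair: they overlap iff neither finishes before the other starts.
Sorted by start: OP21, OP23, OP22, OP24, OP25, OP26.
OP23 starts after OP21 ends; OP21 is clear from here.
OP22 starts before OP23 ends → OP23 and OP22 overlap.
OP24 starts after OP23 ends; OP23 is clear from here.
OP24 starts after OP22 ends; OP22 is clear from here.
OP25 starts after OP24 ends; OP24 is clear from here.
OP26 starts before OP25 ends → OP25 and OP26 overlap.
Overlapping pairs: OP22 & OP23, OP25 & OP26 — 2 in total.

2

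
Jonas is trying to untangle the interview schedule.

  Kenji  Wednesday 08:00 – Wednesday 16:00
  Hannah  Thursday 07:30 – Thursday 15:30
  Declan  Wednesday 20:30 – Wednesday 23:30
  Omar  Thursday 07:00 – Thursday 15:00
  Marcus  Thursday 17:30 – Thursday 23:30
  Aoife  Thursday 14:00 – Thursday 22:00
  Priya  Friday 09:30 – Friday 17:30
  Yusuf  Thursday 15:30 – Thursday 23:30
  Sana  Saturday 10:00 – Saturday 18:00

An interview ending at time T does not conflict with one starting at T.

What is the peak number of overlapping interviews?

3

Sort all start/end points and keep a running count:
Wednesday 08:00 start Kenji → 1
Wednesday 16:00 end Kenji → 0
Wednesday 20:30 start Declan → 1
Wednesday 23:30 end Declan → 0
Thursday 07:00 start Omar → 1
Thursday 07:30 start Hannah → 2
Thursday 14:00 start Aoife → 3
Thursday 15:00 end Omar → 2
Thursday 15:30 end Hannah → 1
Thursday 15:30 start Yusuf → 2
Thursday 17:30 start Marcus → 3
Thursday 22:00 end Aoife → 2
Thursday 23:30 end Marcus → 1
Thursday 23:30 end Yusuf → 0
Friday 09:30 start Priya → 1
Friday 17:30 end Priya → 0
Saturday 10:00 start Sana → 1
Saturday 18:00 end Sana → 0
Peak is 3, at Thursday 14:00 (Aoife, Hannah, Omar).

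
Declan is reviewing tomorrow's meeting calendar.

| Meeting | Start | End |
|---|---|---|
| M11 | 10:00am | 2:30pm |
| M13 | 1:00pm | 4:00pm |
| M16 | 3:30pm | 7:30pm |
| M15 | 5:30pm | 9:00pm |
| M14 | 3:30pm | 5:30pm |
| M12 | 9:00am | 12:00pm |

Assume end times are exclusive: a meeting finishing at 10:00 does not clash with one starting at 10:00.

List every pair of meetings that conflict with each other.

Sorted by start: M12, M11, M13, M14, M16, M15.
M11 starts before M12 ends → M12 and M11 overlap.
M13 starts after M12 ends; M12 is clear from here.
M13 starts before M11 ends → M11 and M13 overlap.
M14 starts after M11 ends; M11 is clear from here.
M14 starts before M13 ends → M13 and M14 overlap.
M16 starts before M13 ends → M13 and M16 overlap.
M15 starts after M13 ends.
M16 starts before M14 ends → M14 and M16 overlap.
M15 starts exactly when M14 ends (back-to-back, no overlap).
M15 starts before M16 ends → M16 and M15 overlap.

M11 & M12, M11 & M13, M13 & M14, M13 & M16, M14 & M16, M15 & M16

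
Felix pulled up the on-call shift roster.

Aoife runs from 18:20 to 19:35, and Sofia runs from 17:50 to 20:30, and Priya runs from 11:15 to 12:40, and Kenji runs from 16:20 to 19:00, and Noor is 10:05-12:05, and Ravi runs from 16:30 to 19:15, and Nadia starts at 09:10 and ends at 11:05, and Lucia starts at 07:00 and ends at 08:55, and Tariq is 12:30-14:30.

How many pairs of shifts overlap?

Sorted by start: Lucia, Nadia, Noor, Priya, Tariq, Kenji, Ravi, Sofia, Aoife.
Nadia starts after Lucia ends — done with Lucia.
Noor starts before Nadia ends → Nadia and Noor overlap.
Priya starts after Nadia ends — done with Nadia.
Priya starts before Noor ends → Noor and Priya overlap.
Tariq starts after Noor ends — done with Noor.
Tariq starts before Priya ends → Priya and Tariq overlap.
Kenji starts after Priya ends — done with Priya.
Kenji starts after Tariq ends — done with Tariq.
Ravi starts before Kenji ends → Kenji and Ravi overlap.
Sofia starts before Kenji ends → Kenji and Sofia overlap.
Aoife starts before Kenji ends → Kenji and Aoife overlap.
Sofia starts before Ravi ends → Ravi and Sofia overlap.
Aoife starts before Ravi ends → Ravi and Aoife overlap.
Aoife starts before Sofia ends → Sofia and Aoife overlap.
Overlapping pairs: Aoife & Kenji, Aoife & Ravi, Aoife & Sofia, Kenji & Ravi, Kenji & Sofia, Nadia & Noor, Noor & Priya, Priya & Tariq, Ravi & Sofia — 9 in total.

9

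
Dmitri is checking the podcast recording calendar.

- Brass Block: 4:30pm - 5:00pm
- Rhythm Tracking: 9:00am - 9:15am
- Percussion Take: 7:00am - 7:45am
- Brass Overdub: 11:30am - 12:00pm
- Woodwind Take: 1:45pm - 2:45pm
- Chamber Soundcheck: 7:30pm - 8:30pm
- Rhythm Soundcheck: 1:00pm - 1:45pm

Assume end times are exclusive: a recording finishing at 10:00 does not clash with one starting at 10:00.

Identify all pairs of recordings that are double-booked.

Two intervals overlap when each starts before the other ends.
Sorted by start: Percussion Take, Rhythm Tracking, Brass Overdub, Rhythm Soundcheck, Woodwind Take, Brass Block, Chamber Soundcheck.
Rhythm Tracking starts after Percussion Take ends — done with Percussion Take.
Brass Overdub starts after Rhythm Tracking ends — done with Rhythm Tracking.
Rhythm Soundcheck starts after Brass Overdub ends — done with Brass Overdub.
Woodwind Take starts exactly when Rhythm Soundcheck ends (back-to-back, no overlap) — done with Rhythm Soundcheck.
Brass Block starts after Woodwind Take ends — done with Woodwind Take.
Chamber Soundcheck starts after Brass Block ends.

no overlapping pairs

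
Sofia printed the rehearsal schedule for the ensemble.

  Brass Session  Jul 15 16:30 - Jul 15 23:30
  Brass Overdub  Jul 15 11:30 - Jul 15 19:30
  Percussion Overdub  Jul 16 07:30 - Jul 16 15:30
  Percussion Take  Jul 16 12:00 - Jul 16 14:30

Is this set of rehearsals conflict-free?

No

Check each pair: they overlap iff neither finishes before the other starts.
Sorted by start: Brass Overdub, Brass Session, Percussion Overdub, Percussion Take.
Brass Session starts before Brass Overdub ends → Brass Overdub and Brass Session overlap.
That's a conflict, so the schedule is not conflict-free.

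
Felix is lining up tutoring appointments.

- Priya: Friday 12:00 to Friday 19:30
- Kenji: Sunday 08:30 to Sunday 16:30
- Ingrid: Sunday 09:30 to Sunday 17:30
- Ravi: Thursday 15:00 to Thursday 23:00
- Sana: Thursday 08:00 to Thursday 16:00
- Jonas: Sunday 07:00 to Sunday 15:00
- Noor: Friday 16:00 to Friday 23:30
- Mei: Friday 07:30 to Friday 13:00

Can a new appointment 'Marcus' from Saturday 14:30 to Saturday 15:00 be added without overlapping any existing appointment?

Sana: ends Thursday 16:00 at or before Marcus starts Saturday 14:30 → clear.
Ravi: ends Thursday 23:00 at or before Marcus starts Saturday 14:30 → clear.
Mei: ends Friday 13:00 at or before Marcus starts Saturday 14:30 → clear.
Priya: ends Friday 19:30 at or before Marcus starts Saturday 14:30 → clear.
Noor: ends Friday 23:30 at or before Marcus starts Saturday 14:30 → clear.
Jonas: starts Sunday 07:00 at or after Marcus ends Saturday 15:00 → clear.
Kenji: starts Sunday 08:30 at or after Marcus ends Saturday 15:00 → clear.
Ingrid: starts Sunday 09:30 at or after Marcus ends Saturday 15:00 → clear.

Yes — the slot is free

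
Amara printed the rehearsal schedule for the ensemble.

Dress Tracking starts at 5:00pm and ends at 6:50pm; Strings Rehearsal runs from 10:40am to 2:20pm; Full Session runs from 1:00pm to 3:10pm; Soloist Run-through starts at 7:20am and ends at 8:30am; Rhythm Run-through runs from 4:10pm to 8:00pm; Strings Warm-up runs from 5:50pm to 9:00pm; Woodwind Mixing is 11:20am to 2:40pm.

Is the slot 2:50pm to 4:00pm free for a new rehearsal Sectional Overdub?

No — it overlaps Full Session

Soloist Run-through: ends 8:30am at or before Sectional Overdub starts 2:50pm → clear.
Strings Rehearsal: ends 2:20pm at or before Sectional Overdub starts 2:50pm → clear.
Woodwind Mixing: ends 2:40pm at or before Sectional Overdub starts 2:50pm → clear.
Full Session: starts 1:00pm before Sectional Overdub ends 4:00pm, and ends 3:10pm after Sectional Overdub starts 2:50pm → overlap.
Rhythm Run-through: starts 4:10pm at or after Sectional Overdub ends 4:00pm → clear.
Dress Tracking: starts 5:00pm at or after Sectional Overdub ends 4:00pm → clear.
Strings Warm-up: starts 5:50pm at or after Sectional Overdub ends 4:00pm → clear.
Sectional Overdub overlaps Full Session.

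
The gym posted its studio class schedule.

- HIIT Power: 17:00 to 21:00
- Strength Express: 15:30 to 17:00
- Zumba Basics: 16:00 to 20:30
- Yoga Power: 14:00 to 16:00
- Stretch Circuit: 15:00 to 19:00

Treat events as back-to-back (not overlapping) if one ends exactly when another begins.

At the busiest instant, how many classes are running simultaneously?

3

Sort all start/end points and keep a running count:
14:00 start Yoga Power → 1
15:00 start Stretch Circuit → 2
15:30 start Strength Express → 3
16:00 end Yoga Power → 2
16:00 start Zumba Basics → 3
17:00 end Strength Express → 2
17:00 start HIIT Power → 3
19:00 end Stretch Circuit → 2
20:30 end Zumba Basics → 1
21:00 end HIIT Power → 0
Peak is 3, at 15:30 (Strength Express, Stretch Circuit, Yoga Power).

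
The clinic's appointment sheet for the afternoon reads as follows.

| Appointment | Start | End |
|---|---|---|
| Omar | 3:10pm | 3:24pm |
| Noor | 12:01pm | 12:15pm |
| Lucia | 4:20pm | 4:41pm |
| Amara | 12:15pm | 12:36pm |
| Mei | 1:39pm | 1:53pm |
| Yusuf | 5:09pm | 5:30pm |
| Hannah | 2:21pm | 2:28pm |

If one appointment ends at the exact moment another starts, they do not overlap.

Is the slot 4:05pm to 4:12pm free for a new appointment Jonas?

Yes — the slot is free

Noor: ends 12:15pm at or before Jonas starts 4:05pm → clear.
Amara: ends 12:36pm at or before Jonas starts 4:05pm → clear.
Mei: ends 1:53pm at or before Jonas starts 4:05pm → clear.
Hannah: ends 2:28pm at or before Jonas starts 4:05pm → clear.
Omar: ends 3:24pm at or before Jonas starts 4:05pm → clear.
Lucia: starts 4:20pm at or after Jonas ends 4:12pm → clear.
Yusuf: starts 5:09pm at or after Jonas ends 4:12pm → clear.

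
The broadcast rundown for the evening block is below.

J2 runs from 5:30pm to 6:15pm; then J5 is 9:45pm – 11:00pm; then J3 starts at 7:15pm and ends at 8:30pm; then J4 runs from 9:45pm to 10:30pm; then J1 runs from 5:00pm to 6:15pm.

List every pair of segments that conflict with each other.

J1 & J2, J4 & J5

Sorted by start: J1, J2, J3, J4, J5.
J2 starts before J1 ends → J1 and J2 overlap.
J3 starts after J1 ends, so nothing later overlaps J1 either.
J3 starts after J2 ends, so nothing later overlaps J2 either.
J4 starts after J3 ends, so nothing later overlaps J3 either.
J5 starts before J4 ends → J4 and J5 overlap.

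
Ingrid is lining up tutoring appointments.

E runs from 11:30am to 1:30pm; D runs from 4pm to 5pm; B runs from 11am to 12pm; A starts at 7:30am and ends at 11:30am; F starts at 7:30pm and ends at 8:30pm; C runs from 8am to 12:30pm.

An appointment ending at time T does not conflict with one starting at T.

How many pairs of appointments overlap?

Two intervals overlap when each starts before the other ends.
Sorted by start: A, C, B, E, D, F.
C starts before A ends → A and C overlap.
B starts before A ends → A and B overlap.
E starts exactly when A ends (back-to-back, no overlap), so A has no further overlaps.
B starts before C ends → C and B overlap.
E starts before C ends → C and E overlap.
D starts after C ends, so C has no further overlaps.
E starts before B ends → B and E overlap.
D starts after B ends, so B has no further overlaps.
D starts after E ends, so E has no further overlaps.
F starts after D ends.
Overlapping pairs: A & B, A & C, B & C, B & E, C & E — 5 in total.

5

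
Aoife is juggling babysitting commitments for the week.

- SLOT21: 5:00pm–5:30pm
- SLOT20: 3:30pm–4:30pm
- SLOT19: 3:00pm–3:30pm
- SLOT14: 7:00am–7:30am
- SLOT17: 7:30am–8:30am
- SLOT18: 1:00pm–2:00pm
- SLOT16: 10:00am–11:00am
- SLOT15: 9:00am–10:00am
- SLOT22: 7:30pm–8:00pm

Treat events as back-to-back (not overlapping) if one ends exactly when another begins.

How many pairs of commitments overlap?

Check each pair: they overlap iff neither finishes before the other starts.
Sorted by start: SLOT14, SLOT17, SLOT15, SLOT16, SLOT18, SLOT19, SLOT20, SLOT21, SLOT22.
SLOT17 starts exactly when SLOT14 ends (back-to-back, no overlap); SLOT14 is clear from here.
SLOT15 starts after SLOT17 ends; SLOT17 is clear from here.
SLOT16 starts exactly when SLOT15 ends (back-to-back, no overlap); SLOT15 is clear from here.
SLOT18 starts after SLOT16 ends; SLOT16 is clear from here.
SLOT19 starts after SLOT18 ends; SLOT18 is clear from here.
SLOT20 starts exactly when SLOT19 ends (back-to-back, no overlap); SLOT19 is clear from here.
SLOT21 starts after SLOT20 ends; SLOT20 is clear from here.
SLOT22 starts after SLOT21 ends.
No pair overlaps.

0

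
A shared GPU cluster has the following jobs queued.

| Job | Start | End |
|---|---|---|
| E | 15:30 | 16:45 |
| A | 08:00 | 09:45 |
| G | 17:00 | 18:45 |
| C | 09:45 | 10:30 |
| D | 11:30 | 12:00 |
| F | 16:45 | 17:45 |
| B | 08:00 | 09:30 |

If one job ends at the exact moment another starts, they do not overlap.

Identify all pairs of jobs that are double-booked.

Sorted by start: A, B, C, D, E, F, G.
B starts before A ends → A and B overlap.
C starts exactly when A ends (back-to-back, no overlap), so A has no further overlaps.
C starts after B ends, so B has no further overlaps.
D starts after C ends, so C has no further overlaps.
E starts after D ends, so D has no further overlaps.
F starts exactly when E ends (back-to-back, no overlap), so E has no further overlaps.
G starts before F ends → F and G overlap.

A & B, F & G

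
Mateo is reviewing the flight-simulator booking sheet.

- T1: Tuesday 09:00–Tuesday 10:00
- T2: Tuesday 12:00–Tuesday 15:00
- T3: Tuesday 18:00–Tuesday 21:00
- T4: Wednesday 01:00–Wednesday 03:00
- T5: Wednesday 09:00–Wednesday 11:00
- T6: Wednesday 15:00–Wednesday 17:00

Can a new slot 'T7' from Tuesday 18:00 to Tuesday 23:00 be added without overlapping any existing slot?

T1: ends Tuesday 10:00 at or before T7 starts Tuesday 18:00 → clear.
T2: ends Tuesday 15:00 at or before T7 starts Tuesday 18:00 → clear.
T3: starts Tuesday 18:00 before T7 ends Tuesday 23:00, and ends Tuesday 21:00 after T7 starts Tuesday 18:00 → overlap.
T4: starts Wednesday 01:00 at or after T7 ends Tuesday 23:00 → clear.
T5: starts Wednesday 09:00 at or after T7 ends Tuesday 23:00 → clear.
T6: starts Wednesday 15:00 at or after T7 ends Tuesday 23:00 → clear.
T7 overlaps T3.

No — it overlaps T3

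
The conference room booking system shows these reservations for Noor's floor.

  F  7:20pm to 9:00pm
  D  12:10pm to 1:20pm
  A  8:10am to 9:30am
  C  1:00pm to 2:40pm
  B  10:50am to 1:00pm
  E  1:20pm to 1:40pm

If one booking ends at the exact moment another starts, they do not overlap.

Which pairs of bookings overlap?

Sorted by start: A, B, D, C, E, F.
B starts after A ends, so nothing later overlaps A either.
D starts before B ends → B and D overlap.
C starts exactly when B ends (back-to-back, no overlap), so nothing later overlaps B either.
C starts before D ends → D and C overlap.
E starts exactly when D ends (back-to-back, no overlap), so nothing later overlaps D either.
E starts before C ends → C and E overlap.
F starts after C ends.
F starts after E ends.

B & D, C & D, C & E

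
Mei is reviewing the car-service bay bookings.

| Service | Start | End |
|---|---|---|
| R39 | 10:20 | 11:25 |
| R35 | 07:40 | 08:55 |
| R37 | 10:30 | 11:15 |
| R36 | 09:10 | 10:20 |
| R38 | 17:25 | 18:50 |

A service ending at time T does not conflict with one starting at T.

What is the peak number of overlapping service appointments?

Sweep the timeline, counting +1 at each start and −1 at each end (ends before starts at a tie):
07:40 start R35 → 1
08:55 end R35 → 0
09:10 start R36 → 1
10:20 end R36 → 0
10:20 start R39 → 1
10:30 start R37 → 2
11:15 end R37 → 1
11:25 end R39 → 0
17:25 start R38 → 1
18:50 end R38 → 0
Peak is 2, at 10:30 (R37, R39).

2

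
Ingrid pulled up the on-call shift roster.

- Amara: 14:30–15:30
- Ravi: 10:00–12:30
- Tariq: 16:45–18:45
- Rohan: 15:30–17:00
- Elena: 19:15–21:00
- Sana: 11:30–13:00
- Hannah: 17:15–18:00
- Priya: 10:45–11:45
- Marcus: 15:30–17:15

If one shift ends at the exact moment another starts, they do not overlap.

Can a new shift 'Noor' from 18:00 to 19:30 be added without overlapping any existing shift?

Ravi: ends 12:30 at or before Noor starts 18:00 → clear.
Priya: ends 11:45 at or before Noor starts 18:00 → clear.
Sana: ends 13:00 at or before Noor starts 18:00 → clear.
Amara: ends 15:30 at or before Noor starts 18:00 → clear.
Rohan: ends 17:00 at or before Noor starts 18:00 → clear.
Marcus: ends 17:15 at or before Noor starts 18:00 → clear.
Tariq: starts 16:45 before Noor ends 19:30, and ends 18:45 after Noor starts 18:00 → overlap.
Hannah: ends 18:00 at or before Noor starts 18:00 → clear.
Elena: starts 19:15 before Noor ends 19:30, and ends 21:00 after Noor starts 18:00 → overlap.
Noor overlaps Tariq, Elena.

No — it overlaps Elena, Tariq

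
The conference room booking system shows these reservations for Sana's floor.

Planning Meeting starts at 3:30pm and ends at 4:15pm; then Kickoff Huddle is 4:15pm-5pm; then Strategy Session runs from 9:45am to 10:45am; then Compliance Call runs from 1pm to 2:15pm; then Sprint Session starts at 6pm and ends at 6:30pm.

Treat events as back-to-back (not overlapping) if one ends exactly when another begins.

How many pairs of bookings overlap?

0

Sorted by start: Strategy Session, Compliance Call, Planning Meeting, Kickoff Huddle, Sprint Session.
Compliance Call starts after Strategy Session ends — done with Strategy Session.
Planning Meeting starts after Compliance Call ends — done with Compliance Call.
Kickoff Huddle starts exactly when Planning Meeting ends (back-to-back, no overlap) — done with Planning Meeting.
Sprint Session starts after Kickoff Huddle ends.
No pair overlaps.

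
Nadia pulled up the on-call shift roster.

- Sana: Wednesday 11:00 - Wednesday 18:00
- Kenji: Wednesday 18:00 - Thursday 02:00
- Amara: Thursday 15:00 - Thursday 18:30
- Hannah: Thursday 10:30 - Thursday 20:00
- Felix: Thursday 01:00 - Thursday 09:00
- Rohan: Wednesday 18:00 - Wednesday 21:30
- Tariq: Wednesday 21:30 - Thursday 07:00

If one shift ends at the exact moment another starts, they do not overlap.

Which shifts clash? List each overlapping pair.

Sorted by start: Sana, Rohan, Kenji, Tariq, Felix, Hannah, Amara.
Rohan starts exactly when Sana ends (back-to-back, no overlap), so nothing later overlaps Sana either.
Kenji starts before Rohan ends → Rohan and Kenji overlap.
Tariq starts exactly when Rohan ends (back-to-back, no overlap), so nothing later overlaps Rohan either.
Tariq starts before Kenji ends → Kenji and Tariq overlap.
Felix starts before Kenji ends → Kenji and Felix overlap.
Hannah starts after Kenji ends, so nothing later overlaps Kenji either.
Felix starts before Tariq ends → Tariq and Felix overlap.
Hannah starts after Tariq ends, so nothing later overlaps Tariq either.
Hannah starts after Felix ends, so nothing later overlaps Felix either.
Amara starts before Hannah ends → Hannah and Amara overlap.

Amara & Hannah, Felix & Kenji, Felix & Tariq, Kenji & Rohan, Kenji & Tariq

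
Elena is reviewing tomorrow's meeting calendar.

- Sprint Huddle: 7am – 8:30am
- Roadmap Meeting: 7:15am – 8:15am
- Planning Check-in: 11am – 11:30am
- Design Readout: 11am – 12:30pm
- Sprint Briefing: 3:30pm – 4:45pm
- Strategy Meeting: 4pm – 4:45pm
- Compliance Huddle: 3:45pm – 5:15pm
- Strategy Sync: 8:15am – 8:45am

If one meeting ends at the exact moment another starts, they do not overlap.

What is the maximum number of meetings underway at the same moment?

Sweep the timeline, counting +1 at each start and −1 at each end (ends before starts at a tie):
7am start Sprint Huddle → 1
7:15am start Roadmap Meeting → 2
8:15am end Roadmap Meeting → 1
8:15am start Strategy Sync → 2
8:30am end Sprint Huddle → 1
8:45am end Strategy Sync → 0
11am start Design Readout → 1
11am start Planning Check-in → 2
11:30am end Planning Check-in → 1
12:30pm end Design Readout → 0
3:30pm start Sprint Briefing → 1
3:45pm start Compliance Huddle → 2
4pm start Strategy Meeting → 3
4:45pm end Sprint Briefing → 2
4:45pm end Strategy Meeting → 1
5:15pm end Compliance Huddle → 0
Peak is 3, at 4pm (Compliance Huddle, Sprint Briefing, Strategy Meeting).

3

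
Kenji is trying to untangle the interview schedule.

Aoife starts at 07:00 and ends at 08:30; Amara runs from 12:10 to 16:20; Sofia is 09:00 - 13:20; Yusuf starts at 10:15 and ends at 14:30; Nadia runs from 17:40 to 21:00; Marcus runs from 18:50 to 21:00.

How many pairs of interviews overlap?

4

Sorted by start: Aoife, Sofia, Yusuf, Amara, Nadia, Marcus.
Sofia starts after Aoife ends — done with Aoife.
Yusuf starts before Sofia ends → Sofia and Yusuf overlap.
Amara starts before Sofia ends → Sofia and Amara overlap.
Nadia starts after Sofia ends — done with Sofia.
Amara starts before Yusuf ends → Yusuf and Amara overlap.
Nadia starts after Yusuf ends — done with Yusuf.
Nadia starts after Amara ends — done with Amara.
Marcus starts before Nadia ends → Nadia and Marcus overlap.
Overlapping pairs: Amara & Sofia, Amara & Yusuf, Marcus & Nadia, Sofia & Yusuf — 4 in total.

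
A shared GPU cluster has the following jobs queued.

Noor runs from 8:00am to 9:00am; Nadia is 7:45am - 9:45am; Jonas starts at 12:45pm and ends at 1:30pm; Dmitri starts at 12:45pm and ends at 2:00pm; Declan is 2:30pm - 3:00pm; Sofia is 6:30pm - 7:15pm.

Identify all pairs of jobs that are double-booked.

Dmitri & Jonas, Nadia & Noor

Check each pair: they overlap iff neither finishes before the other starts.
Sorted by start: Nadia, Noor, Jonas, Dmitri, Declan, Sofia.
Noor starts before Nadia ends → Nadia and Noor overlap.
Jonas starts after Nadia ends; Nadia is clear from here.
Jonas starts after Noor ends; Noor is clear from here.
Dmitri starts before Jonas ends → Jonas and Dmitri overlap.
Declan starts after Jonas ends; Jonas is clear from here.
Declan starts after Dmitri ends; Dmitri is clear from here.
Sofia starts after Declan ends.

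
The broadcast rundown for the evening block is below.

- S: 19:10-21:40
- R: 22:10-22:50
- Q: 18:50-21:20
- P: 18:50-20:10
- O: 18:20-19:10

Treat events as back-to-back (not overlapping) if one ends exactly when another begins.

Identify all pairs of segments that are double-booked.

O & P, O & Q, P & Q, P & S, Q & S

Sorted by start: O, P, Q, S, R.
P starts before O ends → O and P overlap.
Q starts before O ends → O and Q overlap.
S starts exactly when O ends (back-to-back, no overlap), so O has no further overlaps.
Q starts before P ends → P and Q overlap.
S starts before P ends → P and S overlap.
R starts after P ends.
S starts before Q ends → Q and S overlap.
R starts after Q ends.
R starts after S ends.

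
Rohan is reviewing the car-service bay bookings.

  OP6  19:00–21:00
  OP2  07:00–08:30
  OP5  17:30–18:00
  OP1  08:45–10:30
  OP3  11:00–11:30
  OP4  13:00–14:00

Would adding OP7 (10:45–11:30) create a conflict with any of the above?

OP2: ends 08:30 at or before OP7 starts 10:45 → clear.
OP1: ends 10:30 at or before OP7 starts 10:45 → clear.
OP3: starts 11:00 before OP7 ends 11:30, and ends 11:30 after OP7 starts 10:45 → overlap.
OP4: starts 13:00 at or after OP7 ends 11:30 → clear.
OP5: starts 17:30 at or after OP7 ends 11:30 → clear.
OP6: starts 19:00 at or after OP7 ends 11:30 → clear.
OP7 overlaps OP3.

Yes — it overlaps OP3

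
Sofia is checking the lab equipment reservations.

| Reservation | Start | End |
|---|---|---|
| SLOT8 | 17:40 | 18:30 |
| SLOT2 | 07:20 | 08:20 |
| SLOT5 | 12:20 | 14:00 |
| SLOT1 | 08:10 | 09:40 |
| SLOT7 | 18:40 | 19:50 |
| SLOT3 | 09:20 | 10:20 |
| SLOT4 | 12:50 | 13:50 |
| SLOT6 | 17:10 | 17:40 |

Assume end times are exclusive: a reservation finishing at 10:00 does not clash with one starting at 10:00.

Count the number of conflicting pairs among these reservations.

Check each pair: they overlap iff neither finishes before the other starts.
Sorted by start: SLOT2, SLOT1, SLOT3, SLOT5, SLOT4, SLOT6, SLOT8, SLOT7.
SLOT1 starts before SLOT2 ends → SLOT2 and SLOT1 overlap.
SLOT3 starts after SLOT2 ends, so SLOT2 has no further overlaps.
SLOT3 starts before SLOT1 ends → SLOT1 and SLOT3 overlap.
SLOT5 starts after SLOT1 ends, so SLOT1 has no further overlaps.
SLOT5 starts after SLOT3 ends, so SLOT3 has no further overlaps.
SLOT4 starts before SLOT5 ends → SLOT5 and SLOT4 overlap.
SLOT6 starts after SLOT5 ends, so SLOT5 has no further overlaps.
SLOT6 starts after SLOT4 ends, so SLOT4 has no further overlaps.
SLOT8 starts exactly when SLOT6 ends (back-to-back, no overlap), so SLOT6 has no further overlaps.
SLOT7 starts after SLOT8 ends.
Overlapping pairs: SLOT1 & SLOT2, SLOT1 & SLOT3, SLOT4 & SLOT5 — 3 in total.

3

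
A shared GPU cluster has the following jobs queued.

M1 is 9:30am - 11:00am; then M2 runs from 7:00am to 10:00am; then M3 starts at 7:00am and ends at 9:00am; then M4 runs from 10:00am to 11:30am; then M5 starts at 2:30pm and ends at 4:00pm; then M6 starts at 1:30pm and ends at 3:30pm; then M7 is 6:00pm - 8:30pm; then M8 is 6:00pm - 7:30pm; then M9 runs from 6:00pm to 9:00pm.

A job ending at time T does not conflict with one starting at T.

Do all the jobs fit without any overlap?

No

Two intervals overlap when each starts before the other ends.
Sorted by start: M2, M3, M1, M4, M6, M5, M7, M8, M9.
M3 starts before M2 ends → M2 and M3 overlap.
That's a conflict, so the schedule is not conflict-free.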